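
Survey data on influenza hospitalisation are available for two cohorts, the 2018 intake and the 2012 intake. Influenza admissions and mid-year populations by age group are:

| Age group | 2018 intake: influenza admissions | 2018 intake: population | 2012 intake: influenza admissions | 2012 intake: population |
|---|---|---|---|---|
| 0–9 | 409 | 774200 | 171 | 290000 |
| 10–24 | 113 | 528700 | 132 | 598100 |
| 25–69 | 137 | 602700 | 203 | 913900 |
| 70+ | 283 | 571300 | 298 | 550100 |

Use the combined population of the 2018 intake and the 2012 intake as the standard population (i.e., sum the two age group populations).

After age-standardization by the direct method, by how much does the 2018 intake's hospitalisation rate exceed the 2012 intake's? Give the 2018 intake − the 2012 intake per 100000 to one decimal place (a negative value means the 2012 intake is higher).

Age-specific rates per 100000 for the 2018 intake: 52.83, 21.37, 22.73, 49.54.
For the 2012 intake: 58.97, 22.07, 22.21, 54.17.
Combined standard total = 4829000; weights = 0.2204, 0.2333, 0.3141, 0.2322.
The 2018 intake: 0.2204×52.83 + 0.2333×21.37 + 0.3141×22.73 + 0.2322×49.54 = 35.2718 per 100000.
The 2012 intake: 0.2204×58.97 + 0.2333×22.07 + 0.3141×22.21 + 0.2322×54.17 = 37.7004 per 100000.
Difference = 35.2718 − 37.7004 = -2.4287.

-2.4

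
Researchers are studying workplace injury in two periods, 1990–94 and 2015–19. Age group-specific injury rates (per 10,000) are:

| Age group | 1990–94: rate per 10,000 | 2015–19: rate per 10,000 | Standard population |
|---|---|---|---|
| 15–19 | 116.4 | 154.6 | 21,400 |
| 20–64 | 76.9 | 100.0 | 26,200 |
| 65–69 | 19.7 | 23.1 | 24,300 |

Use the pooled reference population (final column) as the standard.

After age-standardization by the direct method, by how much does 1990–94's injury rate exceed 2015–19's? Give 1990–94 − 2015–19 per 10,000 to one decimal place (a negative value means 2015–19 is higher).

-20.9

Standard total = 71,900; weights = 0.2976, 0.3644, 0.3380.
1990–94: 0.2976×116.4 + 0.3644×76.9 + 0.3380×19.7 = 69.3248 per 10,000.
2015–19: 0.2976×154.6 + 0.3644×100.0 + 0.3380×23.1 = 90.2611 per 10,000.
Difference = 69.3248 − 90.2611 = -20.9363.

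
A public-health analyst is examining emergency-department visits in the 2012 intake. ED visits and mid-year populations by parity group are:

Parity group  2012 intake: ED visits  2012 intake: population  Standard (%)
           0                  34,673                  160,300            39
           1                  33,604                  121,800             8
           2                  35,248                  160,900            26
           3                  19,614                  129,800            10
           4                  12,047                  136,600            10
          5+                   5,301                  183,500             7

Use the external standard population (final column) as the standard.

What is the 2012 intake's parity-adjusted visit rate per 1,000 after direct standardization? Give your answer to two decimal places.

189.34

Parity-specific rates per 1,000 for the 2012 intake: 216.301, 275.895, 219.068, 151.109, 88.192, 28.888.
Standard weights: 0.39, 0.08, 0.26, 0.10, 0.10, 0.07.
Standardized rate: 0.3900×216.301 + 0.0800×275.895 + 0.2600×219.068 + 0.1000×151.109 + 0.1000×88.192 + 0.0700×28.888 = 189.3388 per 1,000.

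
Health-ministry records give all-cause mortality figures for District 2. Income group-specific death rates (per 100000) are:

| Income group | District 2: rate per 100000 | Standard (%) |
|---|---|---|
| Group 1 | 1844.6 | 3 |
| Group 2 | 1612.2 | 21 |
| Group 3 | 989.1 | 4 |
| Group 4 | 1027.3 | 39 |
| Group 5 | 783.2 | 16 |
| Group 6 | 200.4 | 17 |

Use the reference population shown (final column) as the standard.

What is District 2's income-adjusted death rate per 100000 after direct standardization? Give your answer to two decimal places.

993.49

Standard weights: 0.03, 0.21, 0.04, 0.39, 0.16, 0.17.
Standardized rate: 0.0300×1844.6 + 0.2100×1612.2 + 0.0400×989.1 + 0.3900×1027.3 + 0.1600×783.2 + 0.1700×200.4 = 993.4910 per 100000.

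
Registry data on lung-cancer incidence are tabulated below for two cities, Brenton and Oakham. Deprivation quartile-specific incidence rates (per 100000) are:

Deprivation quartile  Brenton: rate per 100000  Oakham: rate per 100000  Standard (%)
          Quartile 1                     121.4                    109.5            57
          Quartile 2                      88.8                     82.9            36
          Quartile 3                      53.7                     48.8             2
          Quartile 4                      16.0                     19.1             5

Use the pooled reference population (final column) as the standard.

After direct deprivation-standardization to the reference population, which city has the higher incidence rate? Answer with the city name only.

Standard weights: 0.57, 0.36, 0.02, 0.05.
Brenton: 0.5700×121.4 + 0.3600×88.8 + 0.0200×53.7 + 0.0500×16.0 = 103.0400 per 100000.
Oakham: 0.5700×109.5 + 0.3600×82.9 + 0.0200×48.8 + 0.0500×19.1 = 94.1900 per 100000.

Brenton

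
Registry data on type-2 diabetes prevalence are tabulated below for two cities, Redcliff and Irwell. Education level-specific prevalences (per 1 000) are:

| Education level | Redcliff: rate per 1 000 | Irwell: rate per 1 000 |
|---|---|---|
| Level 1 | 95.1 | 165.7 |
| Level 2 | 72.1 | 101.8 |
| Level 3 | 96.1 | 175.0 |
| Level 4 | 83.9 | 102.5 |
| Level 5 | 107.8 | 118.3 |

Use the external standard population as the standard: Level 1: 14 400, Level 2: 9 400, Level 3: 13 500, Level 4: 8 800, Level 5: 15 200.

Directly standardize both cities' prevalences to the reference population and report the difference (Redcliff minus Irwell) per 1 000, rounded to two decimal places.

Standard total = 61 300; weights = 0.2349, 0.1533, 0.2202, 0.1436, 0.2480.
Redcliff: 0.2349×95.1 + 0.1533×72.1 + 0.2202×96.1 + 0.1436×83.9 + 0.2480×107.8 = 93.3346 per 1 000.
Irwell: 0.2349×165.7 + 0.1533×101.8 + 0.2202×175.0 + 0.1436×102.5 + 0.2480×118.3 = 137.1233 per 1 000.
Difference = 93.3346 − 137.1233 = -43.7887.

-43.79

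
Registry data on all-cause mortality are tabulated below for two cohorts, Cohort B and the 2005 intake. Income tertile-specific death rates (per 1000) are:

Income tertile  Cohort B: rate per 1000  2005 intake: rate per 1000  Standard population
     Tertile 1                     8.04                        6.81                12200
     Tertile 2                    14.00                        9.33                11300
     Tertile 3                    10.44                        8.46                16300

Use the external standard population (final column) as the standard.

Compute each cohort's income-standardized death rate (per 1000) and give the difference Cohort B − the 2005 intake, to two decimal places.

2.51

Standard total = 39800; weights = 0.3065, 0.2839, 0.4095.
Cohort B: 0.3065×8.04 + 0.2839×14.00 + 0.4095×10.44 = 10.7151 per 1000.
The 2005 intake: 0.3065×6.81 + 0.2839×9.33 + 0.4095×8.46 = 8.2012 per 1000.
Difference = 10.7151 − 8.2012 = 2.5138.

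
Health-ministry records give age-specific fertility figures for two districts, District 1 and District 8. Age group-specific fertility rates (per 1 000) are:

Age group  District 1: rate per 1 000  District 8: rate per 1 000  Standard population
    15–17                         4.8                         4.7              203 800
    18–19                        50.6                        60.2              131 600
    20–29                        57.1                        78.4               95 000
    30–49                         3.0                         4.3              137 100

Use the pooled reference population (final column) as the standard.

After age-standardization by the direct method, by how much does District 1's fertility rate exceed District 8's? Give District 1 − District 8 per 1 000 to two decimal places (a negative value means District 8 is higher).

Standard total = 567 500; weights = 0.3591, 0.2319, 0.1674, 0.2416.
District 1: 0.3591×4.8 + 0.2319×50.6 + 0.1674×57.1 + 0.2416×3.0 = 23.7410 per 1 000.
District 8: 0.3591×4.7 + 0.2319×60.2 + 0.1674×78.4 + 0.2416×4.3 = 29.8109 per 1 000.
Difference = 23.7410 − 29.8109 = -6.0700.

-6.07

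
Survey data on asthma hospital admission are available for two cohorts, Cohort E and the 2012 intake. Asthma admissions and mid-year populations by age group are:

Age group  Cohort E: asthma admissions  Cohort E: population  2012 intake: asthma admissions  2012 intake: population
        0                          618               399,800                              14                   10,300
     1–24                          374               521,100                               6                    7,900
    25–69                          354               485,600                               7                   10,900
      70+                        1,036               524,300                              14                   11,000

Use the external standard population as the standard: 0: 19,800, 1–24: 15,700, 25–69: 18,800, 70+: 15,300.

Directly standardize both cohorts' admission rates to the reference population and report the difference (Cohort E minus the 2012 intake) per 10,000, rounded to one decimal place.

Age-specific rates per 10,000 for Cohort E: 15.46, 7.18, 7.29, 19.76.
For the 2012 intake: 13.59, 7.59, 6.42, 12.73.
Standard total = 69,600; weights = 0.2845, 0.2256, 0.2701, 0.2198.
Cohort E: 0.2845×15.46 + 0.2256×7.18 + 0.2701×7.29 + 0.2198×19.76 = 12.3293 per 10,000.
The 2012 intake: 0.2845×13.59 + 0.2256×7.59 + 0.2701×6.42 + 0.2198×12.73 = 10.1125 per 10,000.
Difference = 12.3293 − 10.1125 = 2.2168.

2.2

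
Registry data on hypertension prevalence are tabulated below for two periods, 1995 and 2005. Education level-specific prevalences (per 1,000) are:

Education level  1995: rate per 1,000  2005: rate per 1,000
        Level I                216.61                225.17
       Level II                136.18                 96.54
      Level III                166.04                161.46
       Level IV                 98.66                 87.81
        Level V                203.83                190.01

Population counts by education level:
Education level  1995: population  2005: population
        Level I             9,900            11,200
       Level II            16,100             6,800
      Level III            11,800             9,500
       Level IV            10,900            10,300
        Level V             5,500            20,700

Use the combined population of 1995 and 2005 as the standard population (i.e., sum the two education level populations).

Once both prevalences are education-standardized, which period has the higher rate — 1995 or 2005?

Combined standard total = 112,700; weights = 0.1872, 0.2032, 0.1890, 0.1881, 0.2325.
1995: 0.1872×216.61 + 0.2032×136.18 + 0.1890×166.04 + 0.1881×98.66 + 0.2325×203.83 = 165.5509 per 1,000.
2005: 0.1872×225.17 + 0.2032×96.54 + 0.1890×161.46 + 0.1881×87.81 + 0.2325×190.01 = 152.9795 per 1,000.
The crude rates (156.69 vs 163.25) would put 2005 higher, but that reflects its education composition; once standardized to a common education structure, 1995 has the higher underlying rate.

1995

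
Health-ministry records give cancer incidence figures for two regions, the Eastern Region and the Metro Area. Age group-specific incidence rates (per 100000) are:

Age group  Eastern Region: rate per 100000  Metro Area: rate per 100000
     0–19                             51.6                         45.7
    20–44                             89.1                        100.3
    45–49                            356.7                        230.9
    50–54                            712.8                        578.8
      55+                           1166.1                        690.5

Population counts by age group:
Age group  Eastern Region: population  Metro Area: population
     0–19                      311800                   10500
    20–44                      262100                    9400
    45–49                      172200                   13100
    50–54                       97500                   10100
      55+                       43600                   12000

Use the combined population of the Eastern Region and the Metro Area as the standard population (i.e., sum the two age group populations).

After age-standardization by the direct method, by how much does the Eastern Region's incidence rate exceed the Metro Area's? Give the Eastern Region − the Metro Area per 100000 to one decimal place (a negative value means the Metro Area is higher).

Combined standard total = 942300; weights = 0.3420, 0.2881, 0.1966, 0.1142, 0.0590.
The Eastern Region: 0.3420×51.6 + 0.2881×89.1 + 0.1966×356.7 + 0.1142×712.8 + 0.0590×1166.1 = 263.6637 per 100000.
The Metro Area: 0.3420×45.7 + 0.2881×100.3 + 0.1966×230.9 + 0.1142×578.8 + 0.0590×690.5 = 196.7707 per 100000.
Difference = 263.6637 − 196.7707 = 66.8930.

66.9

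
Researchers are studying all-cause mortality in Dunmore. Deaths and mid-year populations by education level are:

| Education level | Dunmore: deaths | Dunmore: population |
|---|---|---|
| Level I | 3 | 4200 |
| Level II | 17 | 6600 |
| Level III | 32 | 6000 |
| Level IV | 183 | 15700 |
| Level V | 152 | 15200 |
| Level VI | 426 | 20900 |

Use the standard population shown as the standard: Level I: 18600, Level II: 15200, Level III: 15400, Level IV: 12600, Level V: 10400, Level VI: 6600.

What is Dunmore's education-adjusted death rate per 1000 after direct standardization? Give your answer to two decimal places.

Education-specific rates per 1000 for Dunmore: 0.714, 2.576, 5.333, 11.656, 10.000, 20.383.
Standard total = 78800; weights = 0.2360, 0.1929, 0.1954, 0.1599, 0.1320, 0.0838.
Standardized rate: 0.2360×0.714 + 0.1929×2.576 + 0.1954×5.333 + 0.1599×11.656 + 0.1320×10.000 + 0.0838×20.383 = 6.5985 per 1000.

6.60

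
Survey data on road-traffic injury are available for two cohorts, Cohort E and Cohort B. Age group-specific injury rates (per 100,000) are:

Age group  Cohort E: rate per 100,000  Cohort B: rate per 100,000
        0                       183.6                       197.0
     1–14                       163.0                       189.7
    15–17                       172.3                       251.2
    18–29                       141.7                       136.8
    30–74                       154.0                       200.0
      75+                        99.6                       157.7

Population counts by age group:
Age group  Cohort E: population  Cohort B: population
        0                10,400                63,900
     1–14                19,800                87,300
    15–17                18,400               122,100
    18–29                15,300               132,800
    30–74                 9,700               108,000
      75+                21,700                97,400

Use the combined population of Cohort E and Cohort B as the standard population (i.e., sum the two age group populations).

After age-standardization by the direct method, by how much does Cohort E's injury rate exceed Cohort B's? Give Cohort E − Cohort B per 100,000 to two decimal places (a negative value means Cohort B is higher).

-37.56

Combined standard total = 706,800; weights = 0.1051, 0.1515, 0.1988, 0.2095, 0.1665, 0.1685.
Cohort E: 0.1051×183.6 + 0.1515×163.0 + 0.1988×172.3 + 0.2095×141.7 + 0.1665×154.0 + 0.1685×99.6 = 150.3691 per 100,000.
Cohort B: 0.1051×197.0 + 0.1515×189.7 + 0.1988×251.2 + 0.2095×136.8 + 0.1665×200.0 + 0.1685×157.7 = 187.9311 per 100,000.
Difference = 150.3691 − 187.9311 = -37.5621.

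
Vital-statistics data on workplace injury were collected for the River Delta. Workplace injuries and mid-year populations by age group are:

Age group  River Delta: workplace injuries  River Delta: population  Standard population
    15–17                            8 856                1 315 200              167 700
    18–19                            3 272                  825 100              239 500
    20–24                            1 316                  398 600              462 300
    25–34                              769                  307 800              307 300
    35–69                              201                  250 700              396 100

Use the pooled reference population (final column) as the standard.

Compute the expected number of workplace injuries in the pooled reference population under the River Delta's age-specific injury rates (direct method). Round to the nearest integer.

4691

Age-specific rates per 10 000 for the River Delta: 67.34, 39.66, 33.02, 24.98, 8.02.
Expected workplace injuries = Σ (standard pop × age-specific rate ÷ 10 000)
= 167 700×67.34/10 000 + 239 500×39.66/10 000 + 462 300×33.02/10 000 + 307 300×24.98/10 000 + 396 100×8.02/10 000
= 1129.22 + 949.76 + 1526.31 + 767.75 + 317.58 = 4690.61.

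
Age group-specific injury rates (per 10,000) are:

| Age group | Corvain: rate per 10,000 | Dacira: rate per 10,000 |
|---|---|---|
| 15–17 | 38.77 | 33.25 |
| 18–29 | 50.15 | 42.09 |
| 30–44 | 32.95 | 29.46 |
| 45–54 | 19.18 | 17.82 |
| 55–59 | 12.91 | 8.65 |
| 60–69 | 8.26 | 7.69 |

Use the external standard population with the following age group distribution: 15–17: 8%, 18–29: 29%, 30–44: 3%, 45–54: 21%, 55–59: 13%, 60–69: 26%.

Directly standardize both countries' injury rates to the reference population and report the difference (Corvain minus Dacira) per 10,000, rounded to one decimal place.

Standard weights: 0.08, 0.29, 0.03, 0.21, 0.13, 0.26.
Corvain: 0.0800×38.77 + 0.2900×50.15 + 0.0300×32.95 + 0.2100×19.18 + 0.1300×12.91 + 0.2600×8.26 = 26.4873 per 10,000.
Dacira: 0.0800×33.25 + 0.2900×42.09 + 0.0300×29.46 + 0.2100×17.82 + 0.1300×8.65 + 0.2600×7.69 = 22.6160 per 10,000.
Difference = 26.4873 − 22.6160 = 3.8713.

3.9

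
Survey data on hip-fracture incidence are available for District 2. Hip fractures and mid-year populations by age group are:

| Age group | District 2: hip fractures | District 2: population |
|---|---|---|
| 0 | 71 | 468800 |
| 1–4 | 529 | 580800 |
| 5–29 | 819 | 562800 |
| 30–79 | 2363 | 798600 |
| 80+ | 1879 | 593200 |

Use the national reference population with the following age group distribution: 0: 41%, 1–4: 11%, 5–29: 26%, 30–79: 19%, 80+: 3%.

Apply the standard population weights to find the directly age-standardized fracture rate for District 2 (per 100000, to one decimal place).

Age-specific rates per 100000 for District 2: 15.15, 91.08, 145.52, 295.89, 316.76.
Standard weights: 0.41, 0.11, 0.26, 0.19, 0.03.
Standardized rate: 0.4100×15.15 + 0.1100×91.08 + 0.2600×145.52 + 0.1900×295.89 + 0.0300×316.76 = 119.7866 per 100000.

119.8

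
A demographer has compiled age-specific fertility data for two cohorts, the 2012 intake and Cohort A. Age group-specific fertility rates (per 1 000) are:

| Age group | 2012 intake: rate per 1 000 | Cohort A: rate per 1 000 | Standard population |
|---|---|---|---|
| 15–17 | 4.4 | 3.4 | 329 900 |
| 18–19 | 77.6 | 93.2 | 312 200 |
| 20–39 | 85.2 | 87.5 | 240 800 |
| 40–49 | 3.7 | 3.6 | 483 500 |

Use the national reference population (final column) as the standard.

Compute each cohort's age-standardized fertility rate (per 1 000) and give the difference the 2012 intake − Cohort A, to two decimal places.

-3.69

Standard total = 1 366 400; weights = 0.2414, 0.2285, 0.1762, 0.3538.
The 2012 intake: 0.2414×4.4 + 0.2285×77.6 + 0.1762×85.2 + 0.3538×3.7 = 35.1166 per 1 000.
Cohort A: 0.2414×3.4 + 0.2285×93.2 + 0.1762×87.5 + 0.3538×3.6 = 38.8095 per 1 000.
Difference = 35.1166 − 38.8095 = -3.6928.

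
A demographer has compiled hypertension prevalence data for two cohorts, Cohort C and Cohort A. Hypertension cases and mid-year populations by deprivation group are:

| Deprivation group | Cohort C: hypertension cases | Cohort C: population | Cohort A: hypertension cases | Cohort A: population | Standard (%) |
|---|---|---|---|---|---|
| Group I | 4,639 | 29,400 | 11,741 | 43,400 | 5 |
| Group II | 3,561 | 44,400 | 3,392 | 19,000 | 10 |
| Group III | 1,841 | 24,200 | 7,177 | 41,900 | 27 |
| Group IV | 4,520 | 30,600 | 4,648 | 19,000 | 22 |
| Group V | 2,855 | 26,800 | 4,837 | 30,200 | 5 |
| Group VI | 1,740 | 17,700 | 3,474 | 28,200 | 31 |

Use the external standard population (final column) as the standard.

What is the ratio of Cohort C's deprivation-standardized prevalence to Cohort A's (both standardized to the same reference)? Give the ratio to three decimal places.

0.590

Deprivation-specific rates per 1,000 for Cohort C: 157.789, 80.203, 76.074, 147.712, 106.530, 98.305.
For Cohort A: 270.530, 178.526, 171.289, 244.632, 160.166, 123.191.
Standard weights: 0.05, 0.10, 0.27, 0.22, 0.05, 0.31.
Cohort C: 0.0500×157.789 + 0.1000×80.203 + 0.2700×76.074 + 0.2200×147.712 + 0.0500×106.530 + 0.3100×98.305 = 104.7476 per 1,000.
Cohort A: 0.0500×270.530 + 0.1000×178.526 + 0.2700×171.289 + 0.2200×244.632 + 0.0500×160.166 + 0.3100×123.191 = 177.6437 per 1,000.
Ratio = 104.7476 ÷ 177.6437 = 0.58965.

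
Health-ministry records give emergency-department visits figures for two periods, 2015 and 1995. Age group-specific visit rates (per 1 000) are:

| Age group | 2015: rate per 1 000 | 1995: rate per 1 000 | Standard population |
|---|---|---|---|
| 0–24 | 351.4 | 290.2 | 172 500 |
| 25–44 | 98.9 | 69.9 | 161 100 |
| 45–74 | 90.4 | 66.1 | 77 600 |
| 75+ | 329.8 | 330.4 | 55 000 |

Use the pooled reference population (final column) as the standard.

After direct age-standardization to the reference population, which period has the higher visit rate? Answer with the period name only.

2015

Standard total = 466 200; weights = 0.3700, 0.3456, 0.1665, 0.1180.
2015: 0.3700×351.4 + 0.3456×98.9 + 0.1665×90.4 + 0.1180×329.8 = 218.1539 per 1 000.
1995: 0.3700×290.2 + 0.3456×69.9 + 0.1665×66.1 + 0.1180×330.4 = 181.5138 per 1 000.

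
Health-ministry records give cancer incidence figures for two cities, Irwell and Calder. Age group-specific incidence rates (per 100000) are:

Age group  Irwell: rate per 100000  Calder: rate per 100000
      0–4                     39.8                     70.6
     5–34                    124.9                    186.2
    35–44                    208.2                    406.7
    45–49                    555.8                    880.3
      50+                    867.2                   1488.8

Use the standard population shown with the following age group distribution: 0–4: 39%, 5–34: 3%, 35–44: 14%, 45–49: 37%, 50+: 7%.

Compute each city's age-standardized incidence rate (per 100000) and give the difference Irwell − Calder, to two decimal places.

Standard weights: 0.39, 0.03, 0.14, 0.37, 0.07.
Irwell: 0.3900×39.8 + 0.0300×124.9 + 0.1400×208.2 + 0.3700×555.8 + 0.0700×867.2 = 314.7670 per 100000.
Calder: 0.3900×70.6 + 0.0300×186.2 + 0.1400×406.7 + 0.3700×880.3 + 0.0700×1488.8 = 519.9850 per 100000.
Difference = 314.7670 − 519.9850 = -205.2180.

-205.22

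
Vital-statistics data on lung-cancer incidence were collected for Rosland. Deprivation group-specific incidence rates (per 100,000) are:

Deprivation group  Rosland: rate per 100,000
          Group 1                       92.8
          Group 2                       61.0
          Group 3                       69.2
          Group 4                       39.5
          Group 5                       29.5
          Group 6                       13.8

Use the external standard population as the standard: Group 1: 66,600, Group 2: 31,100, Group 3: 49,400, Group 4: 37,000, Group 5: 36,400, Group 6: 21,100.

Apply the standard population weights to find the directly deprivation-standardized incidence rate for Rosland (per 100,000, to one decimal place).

Standard total = 241,600; weights = 0.2757, 0.1287, 0.2045, 0.1531, 0.1507, 0.0873.
Standardized rate: 0.2757×92.8 + 0.1287×61.0 + 0.2045×69.2 + 0.1531×39.5 + 0.1507×29.5 + 0.0873×13.8 = 59.2820 per 100,000.

59.3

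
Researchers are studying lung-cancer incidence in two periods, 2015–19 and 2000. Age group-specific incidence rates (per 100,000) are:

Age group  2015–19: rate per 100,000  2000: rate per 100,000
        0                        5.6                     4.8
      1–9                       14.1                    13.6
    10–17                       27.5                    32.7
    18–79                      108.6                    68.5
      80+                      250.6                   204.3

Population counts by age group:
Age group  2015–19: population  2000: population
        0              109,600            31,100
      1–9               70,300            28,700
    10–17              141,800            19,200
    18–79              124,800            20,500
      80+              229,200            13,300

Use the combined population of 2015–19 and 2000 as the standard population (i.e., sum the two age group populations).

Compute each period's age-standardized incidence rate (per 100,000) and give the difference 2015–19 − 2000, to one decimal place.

20.8

Combined standard total = 788,500; weights = 0.1784, 0.1256, 0.2042, 0.1843, 0.3075.
2015–19: 0.1784×5.6 + 0.1256×14.1 + 0.2042×27.5 + 0.1843×108.6 + 0.3075×250.6 = 105.4679 per 100,000.
2000: 0.1784×4.8 + 0.1256×13.6 + 0.2042×32.7 + 0.1843×68.5 + 0.3075×204.3 = 84.6953 per 100,000.
Difference = 105.4679 − 84.6953 = 20.7725.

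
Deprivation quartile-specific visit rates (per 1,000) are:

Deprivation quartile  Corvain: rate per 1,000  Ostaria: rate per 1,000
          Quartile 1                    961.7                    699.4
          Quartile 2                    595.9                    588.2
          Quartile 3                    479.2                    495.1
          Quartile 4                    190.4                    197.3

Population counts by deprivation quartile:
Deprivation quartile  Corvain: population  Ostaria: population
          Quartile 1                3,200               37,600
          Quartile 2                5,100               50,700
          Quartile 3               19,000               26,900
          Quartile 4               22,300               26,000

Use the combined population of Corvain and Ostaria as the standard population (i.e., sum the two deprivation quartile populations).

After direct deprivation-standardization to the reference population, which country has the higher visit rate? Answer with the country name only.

Combined standard total = 190,800; weights = 0.2138, 0.2925, 0.2406, 0.2531.
Corvain: 0.2138×961.7 + 0.2925×595.9 + 0.2406×479.2 + 0.2531×190.4 = 543.3972 per 1,000.
Ostaria: 0.2138×699.4 + 0.2925×588.2 + 0.2406×495.1 + 0.2531×197.3 = 490.6277 per 1,000.
The crude rates (392.48 vs 528.10) would put Ostaria higher, but that reflects its deprivation composition; once standardized to a common deprivation structure, Corvain has the higher underlying rate.

Corvain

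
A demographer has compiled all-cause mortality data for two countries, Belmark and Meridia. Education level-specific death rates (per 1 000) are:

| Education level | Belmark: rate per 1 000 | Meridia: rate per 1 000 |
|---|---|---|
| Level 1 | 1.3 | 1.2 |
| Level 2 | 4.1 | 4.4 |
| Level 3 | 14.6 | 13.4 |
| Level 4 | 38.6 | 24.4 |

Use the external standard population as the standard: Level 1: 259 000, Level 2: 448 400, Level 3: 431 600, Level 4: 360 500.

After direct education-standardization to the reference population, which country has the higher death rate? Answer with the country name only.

Belmark

Standard total = 1 499 500; weights = 0.1727, 0.2990, 0.2878, 0.2404.
Belmark: 0.1727×1.3 + 0.2990×4.1 + 0.2878×14.6 + 0.2404×38.6 = 14.9328 per 1 000.
Meridia: 0.1727×1.2 + 0.2990×4.4 + 0.2878×13.4 + 0.2404×24.4 = 11.2460 per 1 000.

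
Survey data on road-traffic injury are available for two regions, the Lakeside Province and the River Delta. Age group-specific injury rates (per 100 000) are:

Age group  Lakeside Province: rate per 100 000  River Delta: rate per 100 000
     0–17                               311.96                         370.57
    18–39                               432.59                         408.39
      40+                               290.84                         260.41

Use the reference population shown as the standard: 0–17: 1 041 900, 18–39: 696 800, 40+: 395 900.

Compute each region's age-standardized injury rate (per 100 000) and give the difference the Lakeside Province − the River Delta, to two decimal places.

Standard total = 2 134 600; weights = 0.4881, 0.3264, 0.1855.
The Lakeside Province: 0.4881×311.96 + 0.3264×432.59 + 0.1855×290.84 = 347.4203 per 100 000.
The River Delta: 0.4881×370.57 + 0.3264×408.39 + 0.1855×260.41 = 362.4845 per 100 000.
Difference = 347.4203 − 362.4845 = -15.0642.

-15.06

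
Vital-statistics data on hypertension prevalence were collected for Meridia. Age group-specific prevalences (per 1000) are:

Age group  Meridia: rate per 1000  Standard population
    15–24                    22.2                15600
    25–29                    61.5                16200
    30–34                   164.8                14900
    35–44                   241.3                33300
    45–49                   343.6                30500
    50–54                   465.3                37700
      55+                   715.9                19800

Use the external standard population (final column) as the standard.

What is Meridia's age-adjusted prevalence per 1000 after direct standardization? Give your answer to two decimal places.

321.61

Standard total = 168000; weights = 0.0929, 0.0964, 0.0887, 0.1982, 0.1815, 0.2244, 0.1179.
Standardized rate: 0.0929×22.2 + 0.0964×61.5 + 0.0887×164.8 + 0.1982×241.3 + 0.1815×343.6 + 0.2244×465.3 + 0.1179×715.9 = 321.6063 per 1000.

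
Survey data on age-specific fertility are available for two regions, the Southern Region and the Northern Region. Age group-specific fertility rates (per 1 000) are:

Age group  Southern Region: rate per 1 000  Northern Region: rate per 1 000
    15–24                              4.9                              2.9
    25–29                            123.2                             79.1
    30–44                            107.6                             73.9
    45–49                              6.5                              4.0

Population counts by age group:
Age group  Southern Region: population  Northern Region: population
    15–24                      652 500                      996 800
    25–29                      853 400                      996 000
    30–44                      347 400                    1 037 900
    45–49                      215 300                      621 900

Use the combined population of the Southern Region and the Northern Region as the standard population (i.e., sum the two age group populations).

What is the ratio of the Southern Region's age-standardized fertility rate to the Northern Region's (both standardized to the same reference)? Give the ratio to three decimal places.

Combined standard total = 5 721 200; weights = 0.2883, 0.3233, 0.2421, 0.1463.
The Southern Region: 0.2883×4.9 + 0.3233×123.2 + 0.2421×107.6 + 0.1463×6.5 = 68.2423 per 1 000.
The Northern Region: 0.2883×2.9 + 0.3233×79.1 + 0.2421×73.9 + 0.1463×4.0 = 44.8845 per 1 000.
Ratio = 68.2423 ÷ 44.8845 = 1.52040.

1.520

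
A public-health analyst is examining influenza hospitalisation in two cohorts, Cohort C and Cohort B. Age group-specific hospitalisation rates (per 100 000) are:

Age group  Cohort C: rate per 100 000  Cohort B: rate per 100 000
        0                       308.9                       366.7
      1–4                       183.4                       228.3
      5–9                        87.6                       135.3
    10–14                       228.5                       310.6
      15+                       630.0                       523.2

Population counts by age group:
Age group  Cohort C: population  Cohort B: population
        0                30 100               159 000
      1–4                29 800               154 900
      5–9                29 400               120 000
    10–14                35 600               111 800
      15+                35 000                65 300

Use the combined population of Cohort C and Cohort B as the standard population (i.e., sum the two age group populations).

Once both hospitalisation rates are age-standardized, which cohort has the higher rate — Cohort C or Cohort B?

Combined standard total = 770 900; weights = 0.2453, 0.2396, 0.1938, 0.1912, 0.1301.
Cohort C: 0.2453×308.9 + 0.2396×183.4 + 0.1938×87.6 + 0.1912×228.5 + 0.1301×630.0 = 262.3483 per 100 000.
Cohort B: 0.2453×366.7 + 0.2396×228.3 + 0.1938×135.3 + 0.1912×310.6 + 0.1301×523.2 = 298.3308 per 100 000.
The crude rates (297.21 vs 292.63) would put Cohort C higher, but that reflects its age composition; once standardized to a common age structure, Cohort B has the higher underlying rate.

Cohort B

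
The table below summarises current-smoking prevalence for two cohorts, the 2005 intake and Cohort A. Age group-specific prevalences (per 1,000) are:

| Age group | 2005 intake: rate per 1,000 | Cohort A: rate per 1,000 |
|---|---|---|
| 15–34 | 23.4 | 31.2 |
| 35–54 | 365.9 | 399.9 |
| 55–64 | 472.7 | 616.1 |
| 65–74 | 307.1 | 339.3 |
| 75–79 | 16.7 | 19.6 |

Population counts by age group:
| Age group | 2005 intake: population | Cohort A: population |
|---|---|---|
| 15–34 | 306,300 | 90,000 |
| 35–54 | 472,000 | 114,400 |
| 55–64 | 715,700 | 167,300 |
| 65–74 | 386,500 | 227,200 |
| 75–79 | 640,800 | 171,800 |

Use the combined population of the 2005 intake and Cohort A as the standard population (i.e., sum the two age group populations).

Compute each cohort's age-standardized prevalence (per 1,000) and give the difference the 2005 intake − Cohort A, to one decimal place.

-52.2

Combined standard total = 3,292,000; weights = 0.1204, 0.1781, 0.2682, 0.1864, 0.2468.
The 2005 intake: 0.1204×23.4 + 0.1781×365.9 + 0.2682×472.7 + 0.1864×307.1 + 0.2468×16.7 = 256.1570 per 1,000.
Cohort A: 0.1204×31.2 + 0.1781×399.9 + 0.2682×616.1 + 0.1864×339.3 + 0.2468×19.6 = 308.3346 per 1,000.
Difference = 256.1570 − 308.3346 = -52.1776.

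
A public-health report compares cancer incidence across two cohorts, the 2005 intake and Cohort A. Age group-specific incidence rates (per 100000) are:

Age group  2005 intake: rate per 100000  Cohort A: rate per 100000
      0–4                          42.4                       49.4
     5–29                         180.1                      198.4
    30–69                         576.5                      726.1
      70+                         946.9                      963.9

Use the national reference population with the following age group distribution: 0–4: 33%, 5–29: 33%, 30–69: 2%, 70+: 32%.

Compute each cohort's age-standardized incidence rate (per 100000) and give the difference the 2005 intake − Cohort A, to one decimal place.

-16.8

Standard weights: 0.33, 0.33, 0.02, 0.32.
The 2005 intake: 0.3300×42.4 + 0.3300×180.1 + 0.0200×576.5 + 0.3200×946.9 = 387.9630 per 100000.
Cohort A: 0.3300×49.4 + 0.3300×198.4 + 0.0200×726.1 + 0.3200×963.9 = 404.7440 per 100000.
Difference = 387.9630 − 404.7440 = -16.7810.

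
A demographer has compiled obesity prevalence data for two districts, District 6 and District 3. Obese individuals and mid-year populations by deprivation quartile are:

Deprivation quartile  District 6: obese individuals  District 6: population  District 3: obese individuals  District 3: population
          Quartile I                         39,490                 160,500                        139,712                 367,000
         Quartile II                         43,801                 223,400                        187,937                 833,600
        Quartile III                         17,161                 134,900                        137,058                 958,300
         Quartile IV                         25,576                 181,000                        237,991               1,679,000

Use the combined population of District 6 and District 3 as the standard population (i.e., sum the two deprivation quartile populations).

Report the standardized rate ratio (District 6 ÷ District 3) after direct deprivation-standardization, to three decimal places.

Deprivation-specific rates per 1,000 for District 6: 246.044, 196.065, 127.213, 141.304.
For District 3: 380.687, 225.452, 143.022, 141.746.
Combined standard total = 4,537,700; weights = 0.1162, 0.2329, 0.2409, 0.4099.
District 6: 0.1162×246.044 + 0.2329×196.065 + 0.2409×127.213 + 0.4099×141.304 = 162.8409 per 1,000.
District 3: 0.1162×380.687 + 0.2329×225.452 + 0.2409×143.022 + 0.4099×141.746 = 189.3280 per 1,000.
Ratio = 162.8409 ÷ 189.3280 = 0.86010.

0.860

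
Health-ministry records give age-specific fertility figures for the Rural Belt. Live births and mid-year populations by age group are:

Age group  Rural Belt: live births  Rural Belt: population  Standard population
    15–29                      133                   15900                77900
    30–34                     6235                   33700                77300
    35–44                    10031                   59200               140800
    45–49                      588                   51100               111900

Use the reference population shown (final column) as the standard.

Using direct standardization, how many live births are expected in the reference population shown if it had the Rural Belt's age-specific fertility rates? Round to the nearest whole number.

40098

Age-specific rates per 1000 for the Rural Belt: 8.365, 185.015, 169.443, 11.507.
Expected live births = Σ (standard pop × age-specific rate ÷ 1000)
= 77900×8.365/1000 + 77300×185.015/1000 + 140800×169.443/1000 + 111900×11.507/1000
= 651.62 + 14301.65 + 23857.51 + 1287.62 = 40098.39.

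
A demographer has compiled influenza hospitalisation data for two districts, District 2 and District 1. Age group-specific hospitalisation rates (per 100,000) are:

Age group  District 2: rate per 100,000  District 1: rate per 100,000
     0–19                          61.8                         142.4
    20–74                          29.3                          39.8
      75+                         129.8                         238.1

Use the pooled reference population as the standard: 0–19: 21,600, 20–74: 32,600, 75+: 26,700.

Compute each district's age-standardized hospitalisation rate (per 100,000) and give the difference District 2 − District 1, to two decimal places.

Standard total = 80,900; weights = 0.2670, 0.4030, 0.3300.
District 2: 0.2670×61.8 + 0.4030×29.3 + 0.3300×129.8 = 71.1461 per 100,000.
District 1: 0.2670×142.4 + 0.4030×39.8 + 0.3300×238.1 = 132.6402 per 100,000.
Difference = 71.1461 − 132.6402 = -61.4941.

-61.49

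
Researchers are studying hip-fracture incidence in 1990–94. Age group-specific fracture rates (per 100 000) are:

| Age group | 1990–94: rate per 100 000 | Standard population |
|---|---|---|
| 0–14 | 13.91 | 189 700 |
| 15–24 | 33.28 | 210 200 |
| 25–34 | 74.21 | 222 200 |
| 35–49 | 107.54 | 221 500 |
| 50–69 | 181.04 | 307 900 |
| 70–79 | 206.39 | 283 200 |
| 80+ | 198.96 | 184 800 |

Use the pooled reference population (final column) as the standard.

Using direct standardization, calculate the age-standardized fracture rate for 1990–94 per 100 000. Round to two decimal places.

Standard total = 1 619 500; weights = 0.1171, 0.1298, 0.1372, 0.1368, 0.1901, 0.1749, 0.1141.
Standardized rate: 0.1171×13.91 + 0.1298×33.28 + 0.1372×74.21 + 0.1368×107.54 + 0.1901×181.04 + 0.1749×206.39 + 0.1141×198.96 = 124.0527 per 100 000.

124.05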